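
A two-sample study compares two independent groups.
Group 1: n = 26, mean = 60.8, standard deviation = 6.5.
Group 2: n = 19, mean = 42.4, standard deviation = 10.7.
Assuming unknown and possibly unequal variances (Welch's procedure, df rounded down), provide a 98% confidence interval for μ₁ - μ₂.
(11.56, 25.24)

Difference: x̄₁ - x̄₂ = 18.40
SE = √(s₁²/n₁ + s₂²/n₂) = √(6.5²/26 + 10.7²/19) = 2.7660
df = 27.57 → 27 (Welch–Satterthwaite, rounded down)
t* = 2.473

CI: 18.40 ± 2.473 · 2.7660 = 18.40 ± 6.84 = (11.56, 25.24)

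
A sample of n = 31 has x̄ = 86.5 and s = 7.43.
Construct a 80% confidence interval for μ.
(84.75, 88.25)

t-interval (σ unknown):
df = n - 1 = 30
t* = 1.310 for 80% confidence

Margin of error = t* · s/√n = 1.310 · 7.43/√31 = 1.75

CI: (84.75, 88.25)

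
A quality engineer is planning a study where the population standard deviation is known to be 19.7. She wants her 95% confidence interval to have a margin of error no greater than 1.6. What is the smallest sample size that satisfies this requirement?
n ≥ 583

For margin E ≤ 1.6:
n ≥ (z* · σ / E)²
n ≥ (1.960 · 19.7 / 1.6)²
n ≥ 582.38

Minimum n = 583 (rounding up)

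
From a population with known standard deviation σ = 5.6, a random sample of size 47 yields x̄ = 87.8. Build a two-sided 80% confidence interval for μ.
(86.75, 88.85)

z-interval (σ known):
z* = 1.282 for 80% confidence

Margin of error = z* · σ/√n = 1.282 · 5.6/√47 = 1.05

CI: (87.8 - 1.05, 87.8 + 1.05) = (86.75, 88.85)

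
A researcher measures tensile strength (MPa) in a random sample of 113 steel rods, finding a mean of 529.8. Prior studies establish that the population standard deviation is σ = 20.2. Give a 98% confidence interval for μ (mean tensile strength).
(525.38, 534.22)

z-interval (σ known):
z* = 2.326 for 98% confidence

Margin of error = z* · σ/√n = 2.326 · 20.2/√113 = 4.42

CI: (529.8 - 4.42, 529.8 + 4.42) = (525.38, 534.22)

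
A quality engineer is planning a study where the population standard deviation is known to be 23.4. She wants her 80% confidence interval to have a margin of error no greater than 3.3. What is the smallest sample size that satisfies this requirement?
n ≥ 83

For margin E ≤ 3.3:
n ≥ (z* · σ / E)²
n ≥ (1.282 · 23.4 / 3.3)²
n ≥ 82.64

Minimum n = 83 (rounding up)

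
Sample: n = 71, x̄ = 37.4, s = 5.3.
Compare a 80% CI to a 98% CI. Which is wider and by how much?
98% CI is wider by 1.37

df = 70
80% CI: t* = 1.294, (36.59, 38.21), width = 2 · t* · s/√n = 1.63
98% CI: t* = 2.381, (35.90, 38.90), width = 2 · t* · s/√n = 3.00

The 98% CI is wider by 3.00 - 1.63 = 1.37.
Higher confidence requires a wider interval.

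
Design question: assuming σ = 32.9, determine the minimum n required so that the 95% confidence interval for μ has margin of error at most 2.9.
n ≥ 495

For margin E ≤ 2.9:
n ≥ (z* · σ / E)²
n ≥ (1.960 · 32.9 / 2.9)²
n ≥ 494.43

Minimum n = 495 (rounding up)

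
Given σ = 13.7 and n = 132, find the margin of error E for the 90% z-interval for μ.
Margin of error = 1.96

Margin of error = z* · σ/√n
= 1.645 · 13.7/√132
= 1.645 · 13.7/11.4891
= 1.96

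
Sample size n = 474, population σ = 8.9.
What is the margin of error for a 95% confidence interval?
Margin of error = 0.80

Margin of error = z* · σ/√n
= 1.960 · 8.9/√474
= 1.960 · 8.9/21.7715
= 0.80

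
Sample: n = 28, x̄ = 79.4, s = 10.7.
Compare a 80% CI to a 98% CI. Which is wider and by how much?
98% CI is wider by 4.69

df = 27
80% CI: t* = 1.314, (76.74, 82.06), width = 2 · t* · s/√n = 5.31
98% CI: t* = 2.473, (74.40, 84.40), width = 2 · t* · s/√n = 10.00

The 98% CI is wider by 10.00 - 5.31 = 4.69.
Higher confidence requires a wider interval.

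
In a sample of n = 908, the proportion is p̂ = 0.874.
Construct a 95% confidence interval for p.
(0.852, 0.896)

Proportion CI:
SE = √(p̂(1-p̂)/n) = √(0.874 · 0.126 / 908) = 0.01101

z* = 1.960
Margin = z* · SE = 1.960 · 0.01101 = 0.0216

CI: 0.874 ± 0.0216 = (0.852, 0.896)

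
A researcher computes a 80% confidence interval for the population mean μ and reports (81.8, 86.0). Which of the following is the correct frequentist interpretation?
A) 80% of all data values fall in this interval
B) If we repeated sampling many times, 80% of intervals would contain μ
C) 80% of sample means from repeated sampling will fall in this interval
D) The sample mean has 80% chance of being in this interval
B

A) Wrong — a CI is about the parameter μ, not individual data values.
B) Correct — this is the frequentist long-run coverage interpretation.
C) Wrong — coverage applies to intervals containing μ, not to future x̄ values.
D) Wrong — x̄ is observed and sits in the interval by construction.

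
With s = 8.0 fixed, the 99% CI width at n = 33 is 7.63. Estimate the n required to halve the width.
n ≈ 132

CI width ∝ 1/√n
To reduce width by factor 2, need √n to grow by 2 → need 2² = 4 times as many samples.

Current: n = 33, width = 7.63
New: n = 132, width ≈ 3.64

Width reduced by factor of 7.63/3.64 = 2.10.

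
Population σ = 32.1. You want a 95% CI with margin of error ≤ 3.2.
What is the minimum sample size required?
n ≥ 387

For margin E ≤ 3.2:
n ≥ (z* · σ / E)²
n ≥ (1.960 · 32.1 / 3.2)²
n ≥ 386.56

Minimum n = 387 (rounding up)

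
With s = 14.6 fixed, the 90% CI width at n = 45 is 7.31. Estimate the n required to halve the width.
n ≈ 180

CI width ∝ 1/√n
To reduce width by factor 2, need √n to grow by 2 → need 2² = 4 times as many samples.

Current: n = 45, width = 7.31
New: n = 180, width ≈ 3.60

Width reduced by factor of 7.31/3.60 = 2.03.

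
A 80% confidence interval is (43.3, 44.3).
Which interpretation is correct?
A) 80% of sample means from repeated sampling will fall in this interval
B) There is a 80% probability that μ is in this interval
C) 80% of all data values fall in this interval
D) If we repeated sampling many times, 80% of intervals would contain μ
D

A) Wrong — coverage applies to intervals containing μ, not to future x̄ values.
B) Wrong — μ is fixed; the randomness lives in the interval, not in μ.
C) Wrong — a CI is about the parameter μ, not individual data values.
D) Correct — this is the frequentist long-run coverage interpretation.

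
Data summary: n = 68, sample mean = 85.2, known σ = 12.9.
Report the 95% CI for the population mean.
(82.13, 88.27)

z-interval (σ known):
z* = 1.960 for 95% confidence

Margin of error = z* · σ/√n = 1.960 · 12.9/√68 = 3.07

CI: (85.2 - 3.07, 85.2 + 3.07) = (82.13, 88.27)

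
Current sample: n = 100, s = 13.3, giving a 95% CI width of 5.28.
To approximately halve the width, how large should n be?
n ≈ 400

CI width ∝ 1/√n
To reduce width by factor 2, need √n to grow by 2 → need 2² = 4 times as many samples.

Current: n = 100, width = 5.28
New: n = 400, width ≈ 2.61

Width reduced by factor of 5.28/2.61 = 2.02.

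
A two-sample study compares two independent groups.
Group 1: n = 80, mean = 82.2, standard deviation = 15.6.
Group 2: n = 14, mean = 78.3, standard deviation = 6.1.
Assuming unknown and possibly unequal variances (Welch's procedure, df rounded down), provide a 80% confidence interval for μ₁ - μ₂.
(0.80, 7.00)

Difference: x̄₁ - x̄₂ = 3.90
SE = √(s₁²/n₁ + s₂²/n₂) = √(15.6²/80 + 6.1²/14) = 2.3874
df = 49.18 → 49 (Welch–Satterthwaite, rounded down)
t* = 1.299

CI: 3.90 ± 1.299 · 2.3874 = 3.90 ± 3.10 = (0.80, 7.00)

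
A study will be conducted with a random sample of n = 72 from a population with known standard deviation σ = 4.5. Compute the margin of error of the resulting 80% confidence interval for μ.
Margin of error = 0.68

Margin of error = z* · σ/√n
= 1.282 · 4.5/√72
= 1.282 · 4.5/8.4853
= 0.68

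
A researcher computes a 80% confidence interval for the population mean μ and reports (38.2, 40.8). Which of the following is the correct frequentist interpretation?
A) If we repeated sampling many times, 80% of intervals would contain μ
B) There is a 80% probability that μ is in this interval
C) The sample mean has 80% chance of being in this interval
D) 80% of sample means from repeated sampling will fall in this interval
A

A) Correct — this is the frequentist long-run coverage interpretation.
B) Wrong — μ is fixed; the randomness lives in the interval, not in μ.
C) Wrong — x̄ is observed and sits in the interval by construction.
D) Wrong — coverage applies to intervals containing μ, not to future x̄ values.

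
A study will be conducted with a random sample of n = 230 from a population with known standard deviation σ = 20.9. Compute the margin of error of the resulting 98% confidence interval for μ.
Margin of error = 3.21

Margin of error = z* · σ/√n
= 2.326 · 20.9/√230
= 2.326 · 20.9/15.1658
= 3.21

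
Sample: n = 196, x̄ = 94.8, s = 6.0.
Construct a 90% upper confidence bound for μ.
μ ≤ 95.35

Upper bound (one-sided):
t* = 1.286 (one-sided for 90%)
Upper bound = x̄ + t* · s/√n = 94.8 + 1.286 · 6.0/√196 = 95.35

We are 90% confident that μ ≤ 95.35.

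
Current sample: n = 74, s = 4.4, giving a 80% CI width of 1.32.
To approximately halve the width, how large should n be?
n ≈ 296

CI width ∝ 1/√n
To reduce width by factor 2, need √n to grow by 2 → need 2² = 4 times as many samples.

Current: n = 74, width = 1.32
New: n = 296, width ≈ 0.66

Width reduced by factor of 1.32/0.66 = 2.00.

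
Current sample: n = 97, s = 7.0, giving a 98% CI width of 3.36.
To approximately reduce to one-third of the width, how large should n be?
n ≈ 873

CI width ∝ 1/√n
To reduce width by factor 3, need √n to grow by 3 → need 3² = 9 times as many samples.

Current: n = 97, width = 3.36
New: n = 873, width ≈ 1.10

Width reduced by factor of 3.36/1.10 = 3.05.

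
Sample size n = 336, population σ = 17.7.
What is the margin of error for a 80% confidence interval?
Margin of error = 1.24

Margin of error = z* · σ/√n
= 1.282 · 17.7/√336
= 1.282 · 17.7/18.3303
= 1.24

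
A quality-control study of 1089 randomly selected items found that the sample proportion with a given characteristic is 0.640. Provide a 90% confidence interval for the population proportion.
(0.616, 0.664)

Proportion CI:
SE = √(p̂(1-p̂)/n) = √(0.640 · 0.360 / 1089) = 0.01455

z* = 1.645
Margin = z* · SE = 1.645 · 0.01455 = 0.0239

CI: 0.640 ± 0.0239 = (0.616, 0.664)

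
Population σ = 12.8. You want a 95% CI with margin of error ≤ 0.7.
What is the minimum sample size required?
n ≥ 1285

For margin E ≤ 0.7:
n ≥ (z* · σ / E)²
n ≥ (1.960 · 12.8 / 0.7)²
n ≥ 1284.51

Minimum n = 1285 (rounding up)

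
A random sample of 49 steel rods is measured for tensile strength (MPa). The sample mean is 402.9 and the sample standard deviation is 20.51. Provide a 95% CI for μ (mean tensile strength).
(397.01, 408.79)

t-interval (σ unknown):
df = n - 1 = 48
t* = 2.011 for 95% confidence

Margin of error = t* · s/√n = 2.011 · 20.51/√49 = 5.89

CI: (397.01, 408.79)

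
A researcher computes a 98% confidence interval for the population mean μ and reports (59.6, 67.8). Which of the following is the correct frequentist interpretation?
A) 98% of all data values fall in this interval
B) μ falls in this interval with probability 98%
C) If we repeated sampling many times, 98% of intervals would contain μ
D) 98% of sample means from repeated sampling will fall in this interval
C

A) Wrong — a CI is about the parameter μ, not individual data values.
B) Wrong — μ is fixed; the randomness lives in the interval, not in μ.
C) Correct — this is the frequentist long-run coverage interpretation.
D) Wrong — coverage applies to intervals containing μ, not to future x̄ values.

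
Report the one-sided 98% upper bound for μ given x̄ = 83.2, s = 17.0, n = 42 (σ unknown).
μ ≤ 88.76

Upper bound (one-sided):
t* = 2.121 (one-sided for 98%)
Upper bound = x̄ + t* · s/√n = 83.2 + 2.121 · 17.0/√42 = 88.76

We are 98% confident that μ ≤ 88.76.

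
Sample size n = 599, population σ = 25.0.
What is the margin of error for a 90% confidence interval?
Margin of error = 1.68

Margin of error = z* · σ/√n
= 1.645 · 25.0/√599
= 1.645 · 25.0/24.4745
= 1.68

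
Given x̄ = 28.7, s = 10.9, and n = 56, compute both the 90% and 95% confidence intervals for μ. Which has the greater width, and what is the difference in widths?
95% CI is wider by 0.97

df = 55
90% CI: t* = 1.673, (26.26, 31.14), width = 2 · t* · s/√n = 4.87
95% CI: t* = 2.004, (25.78, 31.62), width = 2 · t* · s/√n = 5.84

The 95% CI is wider by 5.84 - 4.87 = 0.97.
Higher confidence requires a wider interval.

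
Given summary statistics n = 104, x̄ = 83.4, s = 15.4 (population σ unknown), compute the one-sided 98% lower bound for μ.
μ ≥ 80.26

Lower bound (one-sided):
t* = 2.080 (one-sided for 98%)
Lower bound = x̄ - t* · s/√n = 83.4 - 2.080 · 15.4/√104 = 80.26

We are 98% confident that μ ≥ 80.26.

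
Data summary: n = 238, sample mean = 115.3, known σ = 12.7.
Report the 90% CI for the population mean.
(113.95, 116.65)

z-interval (σ known):
z* = 1.645 for 90% confidence

Margin of error = z* · σ/√n = 1.645 · 12.7/√238 = 1.35

CI: (115.3 - 1.35, 115.3 + 1.35) = (113.95, 116.65)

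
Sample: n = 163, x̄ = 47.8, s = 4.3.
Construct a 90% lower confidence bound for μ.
μ ≥ 47.37

Lower bound (one-sided):
t* = 1.287 (one-sided for 90%)
Lower bound = x̄ - t* · s/√n = 47.8 - 1.287 · 4.3/√163 = 47.37

We are 90% confident that μ ≥ 47.37.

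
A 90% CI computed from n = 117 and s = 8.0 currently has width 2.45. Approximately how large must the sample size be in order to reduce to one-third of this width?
n ≈ 1053

CI width ∝ 1/√n
To reduce width by factor 3, need √n to grow by 3 → need 3² = 9 times as many samples.

Current: n = 117, width = 2.45
New: n = 1053, width ≈ 0.81

Width reduced by factor of 2.45/0.81 = 3.02.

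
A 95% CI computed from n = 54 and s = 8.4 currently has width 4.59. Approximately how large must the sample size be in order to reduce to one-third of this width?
n ≈ 486

CI width ∝ 1/√n
To reduce width by factor 3, need √n to grow by 3 → need 3² = 9 times as many samples.

Current: n = 54, width = 4.59
New: n = 486, width ≈ 1.50

Width reduced by factor of 4.59/1.50 = 3.06.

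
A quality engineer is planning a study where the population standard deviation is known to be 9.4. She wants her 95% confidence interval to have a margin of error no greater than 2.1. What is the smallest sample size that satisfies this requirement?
n ≥ 77

For margin E ≤ 2.1:
n ≥ (z* · σ / E)²
n ≥ (1.960 · 9.4 / 2.1)²
n ≥ 76.97

Minimum n = 77 (rounding up)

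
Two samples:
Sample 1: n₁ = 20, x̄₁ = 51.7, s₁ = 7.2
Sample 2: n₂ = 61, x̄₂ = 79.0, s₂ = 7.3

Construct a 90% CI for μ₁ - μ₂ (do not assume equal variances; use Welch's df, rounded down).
(-30.45, -24.15)

Difference: x̄₁ - x̄₂ = -27.30
SE = √(s₁²/n₁ + s₂²/n₂) = √(7.2²/20 + 7.3²/61) = 1.8616
df = 32.79 → 32 (Welch–Satterthwaite, rounded down)
t* = 1.694

CI: -27.30 ± 1.694 · 1.8616 = -27.30 ± 3.15 = (-30.45, -24.15)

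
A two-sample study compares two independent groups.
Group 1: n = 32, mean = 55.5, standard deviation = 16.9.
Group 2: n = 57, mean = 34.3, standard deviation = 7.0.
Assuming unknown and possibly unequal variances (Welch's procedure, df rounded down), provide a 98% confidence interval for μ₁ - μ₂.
(13.60, 28.80)

Difference: x̄₁ - x̄₂ = 21.20
SE = √(s₁²/n₁ + s₂²/n₂) = √(16.9²/32 + 7.0²/57) = 3.1281
df = 37.07 → 37 (Welch–Satterthwaite, rounded down)
t* = 2.431

CI: 21.20 ± 2.431 · 3.1281 = 21.20 ± 7.60 = (13.60, 28.80)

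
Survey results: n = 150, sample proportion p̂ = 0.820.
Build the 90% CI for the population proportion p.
(0.768, 0.872)

Proportion CI:
SE = √(p̂(1-p̂)/n) = √(0.820 · 0.180 / 150) = 0.03137

z* = 1.645
Margin = z* · SE = 1.645 · 0.03137 = 0.0516

CI: 0.820 ± 0.0516 = (0.768, 0.872)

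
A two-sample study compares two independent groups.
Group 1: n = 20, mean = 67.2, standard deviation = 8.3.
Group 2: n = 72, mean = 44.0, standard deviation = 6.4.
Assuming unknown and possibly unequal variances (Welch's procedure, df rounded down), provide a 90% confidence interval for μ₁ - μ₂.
(19.78, 26.62)

Difference: x̄₁ - x̄₂ = 23.20
SE = √(s₁²/n₁ + s₂²/n₂) = √(8.3²/20 + 6.4²/72) = 2.0033
df = 25.61 → 25 (Welch–Satterthwaite, rounded down)
t* = 1.708

CI: 23.20 ± 1.708 · 2.0033 = 23.20 ± 3.42 = (19.78, 26.62)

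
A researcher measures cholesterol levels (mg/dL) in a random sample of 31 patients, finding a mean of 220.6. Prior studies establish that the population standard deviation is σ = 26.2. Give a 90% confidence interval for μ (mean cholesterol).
(212.86, 228.34)

z-interval (σ known):
z* = 1.645 for 90% confidence

Margin of error = z* · σ/√n = 1.645 · 26.2/√31 = 7.74

CI: (220.6 - 7.74, 220.6 + 7.74) = (212.86, 228.34)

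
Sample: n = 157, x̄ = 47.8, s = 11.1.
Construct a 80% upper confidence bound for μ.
μ ≤ 48.55

Upper bound (one-sided):
t* = 0.844 (one-sided for 80%)
Upper bound = x̄ + t* · s/√n = 47.8 + 0.844 · 11.1/√157 = 48.55

We are 80% confident that μ ≤ 48.55.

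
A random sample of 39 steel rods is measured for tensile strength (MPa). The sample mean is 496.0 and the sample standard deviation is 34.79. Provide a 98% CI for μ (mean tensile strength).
(482.47, 509.53)

t-interval (σ unknown):
df = n - 1 = 38
t* = 2.429 for 98% confidence

Margin of error = t* · s/√n = 2.429 · 34.79/√39 = 13.53

CI: (482.47, 509.53)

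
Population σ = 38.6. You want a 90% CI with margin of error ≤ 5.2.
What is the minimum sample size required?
n ≥ 150

For margin E ≤ 5.2:
n ≥ (z* · σ / E)²
n ≥ (1.645 · 38.6 / 5.2)²
n ≥ 149.11

Minimum n = 150 (rounding up)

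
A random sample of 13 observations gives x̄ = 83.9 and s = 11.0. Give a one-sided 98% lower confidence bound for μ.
μ ≥ 76.87

Lower bound (one-sided):
t* = 2.303 (one-sided for 98%)
Lower bound = x̄ - t* · s/√n = 83.9 - 2.303 · 11.0/√13 = 76.87

We are 98% confident that μ ≥ 76.87.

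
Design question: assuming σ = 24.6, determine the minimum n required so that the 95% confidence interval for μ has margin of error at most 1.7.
n ≥ 805

For margin E ≤ 1.7:
n ≥ (z* · σ / E)²
n ≥ (1.960 · 24.6 / 1.7)²
n ≥ 804.42

Minimum n = 805 (rounding up)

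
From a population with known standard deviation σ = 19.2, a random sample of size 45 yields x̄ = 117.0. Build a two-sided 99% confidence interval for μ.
(109.63, 124.37)

z-interval (σ known):
z* = 2.576 for 99% confidence

Margin of error = z* · σ/√n = 2.576 · 19.2/√45 = 7.37

CI: (117.0 - 7.37, 117.0 + 7.37) = (109.63, 124.37)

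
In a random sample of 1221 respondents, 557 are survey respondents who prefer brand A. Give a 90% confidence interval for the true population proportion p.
(0.433, 0.480)

Proportion CI:
p̂ = 557/1221 = 0.45618
SE = √(p̂(1-p̂)/n) = √(0.45618 · 0.54382 / 1221) = 0.01425

z* = 1.645
Margin = z* · SE = 1.645 · 0.01425 = 0.0234

CI: 0.45618 ± 0.0234 = (0.433, 0.480)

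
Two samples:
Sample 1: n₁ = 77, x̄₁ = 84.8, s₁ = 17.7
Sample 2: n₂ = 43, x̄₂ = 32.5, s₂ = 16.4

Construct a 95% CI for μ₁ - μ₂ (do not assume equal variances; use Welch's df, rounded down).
(45.92, 58.68)

Difference: x̄₁ - x̄₂ = 52.30
SE = √(s₁²/n₁ + s₂²/n₂) = √(17.7²/77 + 16.4²/43) = 3.2130
df = 92.73 → 92 (Welch–Satterthwaite, rounded down)
t* = 1.986

CI: 52.30 ± 1.986 · 3.2130 = 52.30 ± 6.38 = (45.92, 58.68)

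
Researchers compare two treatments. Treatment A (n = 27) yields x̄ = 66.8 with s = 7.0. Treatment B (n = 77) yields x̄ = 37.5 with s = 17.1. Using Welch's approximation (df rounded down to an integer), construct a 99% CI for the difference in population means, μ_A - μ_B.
(23.08, 35.52)

Difference: x̄₁ - x̄₂ = 29.30
SE = √(s₁²/n₁ + s₂²/n₂) = √(7.0²/27 + 17.1²/77) = 2.3690
df = 99.54 → 99 (Welch–Satterthwaite, rounded down)
t* = 2.626

CI: 29.30 ± 2.626 · 2.3690 = 29.30 ± 6.22 = (23.08, 35.52)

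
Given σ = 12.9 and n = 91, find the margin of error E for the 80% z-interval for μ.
Margin of error = 1.73

Margin of error = z* · σ/√n
= 1.282 · 12.9/√91
= 1.282 · 12.9/9.5394
= 1.73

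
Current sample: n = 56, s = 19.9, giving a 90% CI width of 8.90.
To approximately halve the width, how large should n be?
n ≈ 224

CI width ∝ 1/√n
To reduce width by factor 2, need √n to grow by 2 → need 2² = 4 times as many samples.

Current: n = 56, width = 8.90
New: n = 224, width ≈ 4.39

Width reduced by factor of 8.90/4.39 = 2.03.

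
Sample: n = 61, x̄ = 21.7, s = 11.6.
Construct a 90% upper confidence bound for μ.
μ ≤ 23.62

Upper bound (one-sided):
t* = 1.296 (one-sided for 90%)
Upper bound = x̄ + t* · s/√n = 21.7 + 1.296 · 11.6/√61 = 23.62

We are 90% confident that μ ≤ 23.62.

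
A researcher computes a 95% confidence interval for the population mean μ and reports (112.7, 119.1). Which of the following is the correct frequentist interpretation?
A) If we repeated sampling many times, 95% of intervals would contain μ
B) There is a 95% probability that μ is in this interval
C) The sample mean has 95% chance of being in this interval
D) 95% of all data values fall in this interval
A

A) Correct — this is the frequentist long-run coverage interpretation.
B) Wrong — μ is fixed; the randomness lives in the interval, not in μ.
C) Wrong — x̄ is observed and sits in the interval by construction.
D) Wrong — a CI is about the parameter μ, not individual data values.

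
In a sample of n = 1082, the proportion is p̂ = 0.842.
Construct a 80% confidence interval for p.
(0.828, 0.856)

Proportion CI:
SE = √(p̂(1-p̂)/n) = √(0.842 · 0.158 / 1082) = 0.01109

z* = 1.282
Margin = z* · SE = 1.282 · 0.01109 = 0.0142

CI: 0.842 ± 0.0142 = (0.828, 0.856)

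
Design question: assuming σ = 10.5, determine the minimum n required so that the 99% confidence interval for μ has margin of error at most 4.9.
n ≥ 31

For margin E ≤ 4.9:
n ≥ (z* · σ / E)²
n ≥ (2.576 · 10.5 / 4.9)²
n ≥ 30.47

Minimum n = 31 (rounding up)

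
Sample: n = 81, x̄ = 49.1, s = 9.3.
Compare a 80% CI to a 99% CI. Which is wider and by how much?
99% CI is wider by 2.78

df = 80
80% CI: t* = 1.292, (47.76, 50.44), width = 2 · t* · s/√n = 2.67
99% CI: t* = 2.639, (46.37, 51.83), width = 2 · t* · s/√n = 5.45

The 99% CI is wider by 5.45 - 2.67 = 2.78.
Higher confidence requires a wider interval.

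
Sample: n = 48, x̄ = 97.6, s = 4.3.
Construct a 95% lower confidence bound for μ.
μ ≥ 96.56

Lower bound (one-sided):
t* = 1.678 (one-sided for 95%)
Lower bound = x̄ - t* · s/√n = 97.6 - 1.678 · 4.3/√48 = 96.56

We are 95% confident that μ ≥ 96.56.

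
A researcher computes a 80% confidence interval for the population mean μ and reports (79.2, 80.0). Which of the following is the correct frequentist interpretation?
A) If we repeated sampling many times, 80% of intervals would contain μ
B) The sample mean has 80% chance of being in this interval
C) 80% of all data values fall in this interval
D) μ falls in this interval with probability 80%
A

A) Correct — this is the frequentist long-run coverage interpretation.
B) Wrong — x̄ is observed and sits in the interval by construction.
C) Wrong — a CI is about the parameter μ, not individual data values.
D) Wrong — μ is fixed; the randomness lives in the interval, not in μ.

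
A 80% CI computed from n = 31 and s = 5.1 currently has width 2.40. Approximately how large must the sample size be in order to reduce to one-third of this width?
n ≈ 279

CI width ∝ 1/√n
To reduce width by factor 3, need √n to grow by 3 → need 3² = 9 times as many samples.

Current: n = 31, width = 2.40
New: n = 279, width ≈ 0.78

Width reduced by factor of 2.40/0.78 = 3.08.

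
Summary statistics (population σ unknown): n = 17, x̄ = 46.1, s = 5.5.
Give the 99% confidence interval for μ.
(42.20, 50.00)

t-interval (σ unknown):
df = n - 1 = 16
t* = 2.921 for 99% confidence

Margin of error = t* · s/√n = 2.921 · 5.5/√17 = 3.90

CI: (42.20, 50.00)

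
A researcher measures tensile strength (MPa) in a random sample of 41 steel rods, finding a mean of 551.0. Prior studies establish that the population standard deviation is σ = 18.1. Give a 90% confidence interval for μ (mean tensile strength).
(546.35, 555.65)

z-interval (σ known):
z* = 1.645 for 90% confidence

Margin of error = z* · σ/√n = 1.645 · 18.1/√41 = 4.65

CI: (551.0 - 4.65, 551.0 + 4.65) = (546.35, 555.65)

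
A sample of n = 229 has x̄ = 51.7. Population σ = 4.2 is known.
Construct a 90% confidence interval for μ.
(51.24, 52.16)

z-interval (σ known):
z* = 1.645 for 90% confidence

Margin of error = z* · σ/√n = 1.645 · 4.2/√229 = 0.46

CI: (51.7 - 0.46, 51.7 + 0.46) = (51.24, 52.16)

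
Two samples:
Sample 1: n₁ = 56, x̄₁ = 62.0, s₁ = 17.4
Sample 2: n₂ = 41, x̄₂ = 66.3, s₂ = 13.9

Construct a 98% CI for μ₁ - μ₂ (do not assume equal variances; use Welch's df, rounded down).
(-11.83, 3.23)

Difference: x̄₁ - x̄₂ = -4.30
SE = √(s₁²/n₁ + s₂²/n₂) = √(17.4²/56 + 13.9²/41) = 3.1810
df = 94.23 → 94 (Welch–Satterthwaite, rounded down)
t* = 2.367

CI: -4.30 ± 2.367 · 3.1810 = -4.30 ± 7.53 = (-11.83, 3.23)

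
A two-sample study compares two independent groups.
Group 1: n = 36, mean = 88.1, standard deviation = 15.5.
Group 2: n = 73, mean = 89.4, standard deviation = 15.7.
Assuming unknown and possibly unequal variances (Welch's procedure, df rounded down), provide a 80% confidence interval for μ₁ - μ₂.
(-5.40, 2.80)

Difference: x̄₁ - x̄₂ = -1.30
SE = √(s₁²/n₁ + s₂²/n₂) = √(15.5²/36 + 15.7²/73) = 3.1702
df = 70.59 → 70 (Welch–Satterthwaite, rounded down)
t* = 1.294

CI: -1.30 ± 1.294 · 3.1702 = -1.30 ± 4.10 = (-5.40, 2.80)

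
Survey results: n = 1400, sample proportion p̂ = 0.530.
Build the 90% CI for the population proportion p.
(0.508, 0.552)

Proportion CI:
SE = √(p̂(1-p̂)/n) = √(0.530 · 0.470 / 1400) = 0.01334

z* = 1.645
Margin = z* · SE = 1.645 · 0.01334 = 0.0219

CI: 0.530 ± 0.0219 = (0.508, 0.552)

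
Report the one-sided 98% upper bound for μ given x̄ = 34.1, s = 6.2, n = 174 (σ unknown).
μ ≤ 35.07

Upper bound (one-sided):
t* = 2.069 (one-sided for 98%)
Upper bound = x̄ + t* · s/√n = 34.1 + 2.069 · 6.2/√174 = 35.07

We are 98% confident that μ ≤ 35.07.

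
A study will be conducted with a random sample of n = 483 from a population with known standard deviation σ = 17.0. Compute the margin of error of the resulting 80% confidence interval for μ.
Margin of error = 0.99

Margin of error = z* · σ/√n
= 1.282 · 17.0/√483
= 1.282 · 17.0/21.9773
= 0.99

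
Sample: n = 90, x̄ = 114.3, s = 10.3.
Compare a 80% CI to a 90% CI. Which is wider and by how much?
90% CI is wider by 0.81

df = 89
80% CI: t* = 1.291, (112.90, 115.70), width = 2 · t* · s/√n = 2.80
90% CI: t* = 1.662, (112.50, 116.10), width = 2 · t* · s/√n = 3.61

The 90% CI is wider by 3.61 - 2.80 = 0.81.
Higher confidence requires a wider interval.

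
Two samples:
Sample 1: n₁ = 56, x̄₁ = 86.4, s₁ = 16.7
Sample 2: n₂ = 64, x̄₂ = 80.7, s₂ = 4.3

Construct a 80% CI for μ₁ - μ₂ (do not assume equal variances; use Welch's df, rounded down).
(2.73, 8.67)

Difference: x̄₁ - x̄₂ = 5.70
SE = √(s₁²/n₁ + s₂²/n₂) = √(16.7²/56 + 4.3²/64) = 2.2954
df = 61.39 → 61 (Welch–Satterthwaite, rounded down)
t* = 1.296

CI: 5.70 ± 1.296 · 2.2954 = 5.70 ± 2.97 = (2.73, 8.67)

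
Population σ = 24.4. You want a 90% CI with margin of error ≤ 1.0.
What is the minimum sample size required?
n ≥ 1612

For margin E ≤ 1.0:
n ≥ (z* · σ / E)²
n ≥ (1.645 · 24.4 / 1.0)²
n ≥ 1611.06

Minimum n = 1612 (rounding up)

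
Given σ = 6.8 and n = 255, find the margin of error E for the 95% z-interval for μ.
Margin of error = 0.83

Margin of error = z* · σ/√n
= 1.960 · 6.8/√255
= 1.960 · 6.8/15.9687
= 0.83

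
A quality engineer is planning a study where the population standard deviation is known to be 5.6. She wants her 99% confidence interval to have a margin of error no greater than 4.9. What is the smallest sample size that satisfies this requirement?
n ≥ 9

For margin E ≤ 4.9:
n ≥ (z* · σ / E)²
n ≥ (2.576 · 5.6 / 4.9)²
n ≥ 8.67

Minimum n = 9 (rounding up)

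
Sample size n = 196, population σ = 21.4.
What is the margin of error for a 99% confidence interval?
Margin of error = 3.94

Margin of error = z* · σ/√n
= 2.576 · 21.4/√196
= 2.576 · 21.4/14.0000
= 3.94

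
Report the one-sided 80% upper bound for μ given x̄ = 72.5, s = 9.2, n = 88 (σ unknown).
μ ≤ 73.33

Upper bound (one-sided):
t* = 0.846 (one-sided for 80%)
Upper bound = x̄ + t* · s/√n = 72.5 + 0.846 · 9.2/√88 = 73.33

We are 80% confident that μ ≤ 73.33.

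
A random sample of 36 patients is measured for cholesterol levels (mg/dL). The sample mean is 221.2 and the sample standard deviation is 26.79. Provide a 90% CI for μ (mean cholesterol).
(213.65, 228.75)

t-interval (σ unknown):
df = n - 1 = 35
t* = 1.690 for 90% confidence

Margin of error = t* · s/√n = 1.690 · 26.79/√36 = 7.55

CI: (213.65, 228.75)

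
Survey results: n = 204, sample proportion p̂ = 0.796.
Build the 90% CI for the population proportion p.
(0.750, 0.842)

Proportion CI:
SE = √(p̂(1-p̂)/n) = √(0.796 · 0.204 / 204) = 0.02821

z* = 1.645
Margin = z* · SE = 1.645 · 0.02821 = 0.0464

CI: 0.796 ± 0.0464 = (0.750, 0.842)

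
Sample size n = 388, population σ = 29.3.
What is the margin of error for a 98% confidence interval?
Margin of error = 3.46

Margin of error = z* · σ/√n
= 2.326 · 29.3/√388
= 2.326 · 29.3/19.6977
= 3.46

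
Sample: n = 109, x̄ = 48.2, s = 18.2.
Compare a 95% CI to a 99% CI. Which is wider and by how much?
99% CI is wider by 2.23

df = 108
95% CI: t* = 1.982, (44.74, 51.66), width = 2 · t* · s/√n = 6.91
99% CI: t* = 2.622, (43.63, 52.77), width = 2 · t* · s/√n = 9.14

The 99% CI is wider by 9.14 - 6.91 = 2.23.
Higher confidence requires a wider interval.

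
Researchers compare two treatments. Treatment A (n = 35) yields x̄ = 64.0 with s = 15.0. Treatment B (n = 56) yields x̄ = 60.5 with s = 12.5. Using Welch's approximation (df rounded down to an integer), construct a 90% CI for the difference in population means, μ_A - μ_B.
(-1.57, 8.57)

Difference: x̄₁ - x̄₂ = 3.50
SE = √(s₁²/n₁ + s₂²/n₂) = √(15.0²/35 + 12.5²/56) = 3.0362
df = 62.63 → 62 (Welch–Satterthwaite, rounded down)
t* = 1.670

CI: 3.50 ± 1.670 · 3.0362 = 3.50 ± 5.07 = (-1.57, 8.57)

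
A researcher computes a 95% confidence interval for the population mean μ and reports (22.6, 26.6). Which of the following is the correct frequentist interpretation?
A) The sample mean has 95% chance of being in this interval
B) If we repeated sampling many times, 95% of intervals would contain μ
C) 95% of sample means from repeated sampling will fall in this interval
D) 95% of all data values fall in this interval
B

A) Wrong — x̄ is observed and sits in the interval by construction.
B) Correct — this is the frequentist long-run coverage interpretation.
C) Wrong — coverage applies to intervals containing μ, not to future x̄ values.
D) Wrong — a CI is about the parameter μ, not individual data values.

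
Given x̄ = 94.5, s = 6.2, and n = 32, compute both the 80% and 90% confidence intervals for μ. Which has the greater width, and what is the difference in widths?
90% CI is wider by 0.85

df = 31
80% CI: t* = 1.309, (93.07, 95.93), width = 2 · t* · s/√n = 2.87
90% CI: t* = 1.696, (92.64, 96.36), width = 2 · t* · s/√n = 3.72

The 90% CI is wider by 3.72 - 2.87 = 0.85.
Higher confidence requires a wider interval.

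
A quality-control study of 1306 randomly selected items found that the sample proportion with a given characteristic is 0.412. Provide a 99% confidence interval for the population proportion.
(0.377, 0.447)

Proportion CI:
SE = √(p̂(1-p̂)/n) = √(0.412 · 0.588 / 1306) = 0.01362

z* = 2.576
Margin = z* · SE = 2.576 · 0.01362 = 0.0351

CI: 0.412 ± 0.0351 = (0.377, 0.447)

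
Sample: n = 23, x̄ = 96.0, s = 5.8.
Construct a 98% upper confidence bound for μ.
μ ≤ 98.64

Upper bound (one-sided):
t* = 2.183 (one-sided for 98%)
Upper bound = x̄ + t* · s/√n = 96.0 + 2.183 · 5.8/√23 = 98.64

We are 98% confident that μ ≤ 98.64.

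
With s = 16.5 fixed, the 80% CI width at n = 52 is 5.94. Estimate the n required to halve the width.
n ≈ 208

CI width ∝ 1/√n
To reduce width by factor 2, need √n to grow by 2 → need 2² = 4 times as many samples.

Current: n = 52, width = 5.94
New: n = 208, width ≈ 2.94

Width reduced by factor of 5.94/2.94 = 2.02.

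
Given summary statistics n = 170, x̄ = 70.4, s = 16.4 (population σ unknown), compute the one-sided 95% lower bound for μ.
μ ≥ 68.32

Lower bound (one-sided):
t* = 1.654 (one-sided for 95%)
Lower bound = x̄ - t* · s/√n = 70.4 - 1.654 · 16.4/√170 = 68.32

We are 95% confident that μ ≥ 68.32.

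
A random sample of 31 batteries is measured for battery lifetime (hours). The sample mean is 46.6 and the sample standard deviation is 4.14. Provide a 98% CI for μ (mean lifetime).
(44.77, 48.43)

t-interval (σ unknown):
df = n - 1 = 30
t* = 2.457 for 98% confidence

Margin of error = t* · s/√n = 2.457 · 4.14/√31 = 1.83

CI: (44.77, 48.43)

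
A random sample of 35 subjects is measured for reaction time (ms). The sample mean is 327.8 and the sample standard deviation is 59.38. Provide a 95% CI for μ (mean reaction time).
(307.40, 348.20)

t-interval (σ unknown):
df = n - 1 = 34
t* = 2.032 for 95% confidence

Margin of error = t* · s/√n = 2.032 · 59.38/√35 = 20.40

CI: (307.40, 348.20)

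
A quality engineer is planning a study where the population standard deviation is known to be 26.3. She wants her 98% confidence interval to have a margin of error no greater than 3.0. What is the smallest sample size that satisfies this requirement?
n ≥ 416

For margin E ≤ 3.0:
n ≥ (z* · σ / E)²
n ≥ (2.326 · 26.3 / 3.0)²
n ≥ 415.80

Minimum n = 416 (rounding up)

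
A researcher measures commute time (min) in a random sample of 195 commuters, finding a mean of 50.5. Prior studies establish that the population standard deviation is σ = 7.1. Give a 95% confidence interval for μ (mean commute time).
(49.50, 51.50)

z-interval (σ known):
z* = 1.960 for 95% confidence

Margin of error = z* · σ/√n = 1.960 · 7.1/√195 = 1.00

CI: (50.5 - 1.00, 50.5 + 1.00) = (49.50, 51.50)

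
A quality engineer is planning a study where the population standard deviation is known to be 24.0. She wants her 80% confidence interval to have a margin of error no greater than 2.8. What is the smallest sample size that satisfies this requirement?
n ≥ 121

For margin E ≤ 2.8:
n ≥ (z* · σ / E)²
n ≥ (1.282 · 24.0 / 2.8)²
n ≥ 120.75

Minimum n = 121 (rounding up)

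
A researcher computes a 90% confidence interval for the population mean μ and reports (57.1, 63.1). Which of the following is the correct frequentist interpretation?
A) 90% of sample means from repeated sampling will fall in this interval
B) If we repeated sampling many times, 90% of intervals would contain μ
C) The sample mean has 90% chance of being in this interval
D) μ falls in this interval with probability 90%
B

A) Wrong — coverage applies to intervals containing μ, not to future x̄ values.
B) Correct — this is the frequentist long-run coverage interpretation.
C) Wrong — x̄ is observed and sits in the interval by construction.
D) Wrong — μ is fixed; the randomness lives in the interval, not in μ.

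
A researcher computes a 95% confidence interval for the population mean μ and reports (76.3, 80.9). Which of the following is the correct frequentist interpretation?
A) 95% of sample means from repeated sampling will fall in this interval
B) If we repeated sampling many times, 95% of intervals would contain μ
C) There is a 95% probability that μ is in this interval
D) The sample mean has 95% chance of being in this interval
B

A) Wrong — coverage applies to intervals containing μ, not to future x̄ values.
B) Correct — this is the frequentist long-run coverage interpretation.
C) Wrong — μ is fixed; the randomness lives in the interval, not in μ.
D) Wrong — x̄ is observed and sits in the interval by construction.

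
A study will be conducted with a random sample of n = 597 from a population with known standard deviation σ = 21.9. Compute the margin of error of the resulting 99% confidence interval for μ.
Margin of error = 2.31

Margin of error = z* · σ/√n
= 2.576 · 21.9/√597
= 2.576 · 21.9/24.4336
= 2.31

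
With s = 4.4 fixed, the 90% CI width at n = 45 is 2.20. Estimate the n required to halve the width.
n ≈ 180

CI width ∝ 1/√n
To reduce width by factor 2, need √n to grow by 2 → need 2² = 4 times as many samples.

Current: n = 45, width = 2.20
New: n = 180, width ≈ 1.08

Width reduced by factor of 2.20/1.08 = 2.04.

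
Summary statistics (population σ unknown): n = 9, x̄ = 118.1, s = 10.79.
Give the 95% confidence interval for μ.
(109.81, 126.39)

t-interval (σ unknown):
df = n - 1 = 8
t* = 2.306 for 95% confidence

Margin of error = t* · s/√n = 2.306 · 10.79/√9 = 8.29

CI: (109.81, 126.39)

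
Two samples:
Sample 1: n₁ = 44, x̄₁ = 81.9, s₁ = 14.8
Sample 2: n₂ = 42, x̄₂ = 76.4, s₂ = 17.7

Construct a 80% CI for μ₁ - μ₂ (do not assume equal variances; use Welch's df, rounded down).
(0.94, 10.06)

Difference: x̄₁ - x̄₂ = 5.50
SE = √(s₁²/n₁ + s₂²/n₂) = √(14.8²/44 + 17.7²/42) = 3.5267
df = 80.01 → 80 (Welch–Satterthwaite, rounded down)
t* = 1.292

CI: 5.50 ± 1.292 · 3.5267 = 5.50 ± 4.56 = (0.94, 10.06)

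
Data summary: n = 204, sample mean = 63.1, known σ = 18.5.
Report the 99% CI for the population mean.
(59.76, 66.44)

z-interval (σ known):
z* = 2.576 for 99% confidence

Margin of error = z* · σ/√n = 2.576 · 18.5/√204 = 3.34

CI: (63.1 - 3.34, 63.1 + 3.34) = (59.76, 66.44)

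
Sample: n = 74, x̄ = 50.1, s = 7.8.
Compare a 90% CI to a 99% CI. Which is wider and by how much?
99% CI is wider by 1.78

df = 73
90% CI: t* = 1.666, (48.59, 51.61), width = 2 · t* · s/√n = 3.02
99% CI: t* = 2.645, (47.70, 52.50), width = 2 · t* · s/√n = 4.80

The 99% CI is wider by 4.80 - 3.02 = 1.78.
Higher confidence requires a wider interval.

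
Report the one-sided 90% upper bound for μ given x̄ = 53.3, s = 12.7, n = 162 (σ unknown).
μ ≤ 54.58

Upper bound (one-sided):
t* = 1.287 (one-sided for 90%)
Upper bound = x̄ + t* · s/√n = 53.3 + 1.287 · 12.7/√162 = 54.58

We are 90% confident that μ ≤ 54.58.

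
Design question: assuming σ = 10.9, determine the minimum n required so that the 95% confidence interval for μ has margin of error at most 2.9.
n ≥ 55

For margin E ≤ 2.9:
n ≥ (z* · σ / E)²
n ≥ (1.960 · 10.9 / 2.9)²
n ≥ 54.27

Minimum n = 55 (rounding up)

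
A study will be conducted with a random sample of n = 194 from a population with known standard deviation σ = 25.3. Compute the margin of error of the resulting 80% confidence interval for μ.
Margin of error = 2.33

Margin of error = z* · σ/√n
= 1.282 · 25.3/√194
= 1.282 · 25.3/13.9284
= 2.33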